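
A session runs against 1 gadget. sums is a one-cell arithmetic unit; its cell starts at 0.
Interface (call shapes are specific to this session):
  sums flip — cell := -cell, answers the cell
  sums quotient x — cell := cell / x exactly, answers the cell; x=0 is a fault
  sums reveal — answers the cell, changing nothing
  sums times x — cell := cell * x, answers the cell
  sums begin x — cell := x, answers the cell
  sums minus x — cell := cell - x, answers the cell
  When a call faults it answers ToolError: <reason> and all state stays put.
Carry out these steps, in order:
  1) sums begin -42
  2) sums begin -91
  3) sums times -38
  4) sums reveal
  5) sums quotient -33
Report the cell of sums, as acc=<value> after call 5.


I call sums begin using x=-42, and get -42.
Invoking sums begin using x=-91, and observe -91.
I use sums times using x=-38, — result: 3458.
I use sums reveal, and get 3458.
Invoking sums quotient using x=-33, and see -3458/33.

Answer: acc=-3458/33


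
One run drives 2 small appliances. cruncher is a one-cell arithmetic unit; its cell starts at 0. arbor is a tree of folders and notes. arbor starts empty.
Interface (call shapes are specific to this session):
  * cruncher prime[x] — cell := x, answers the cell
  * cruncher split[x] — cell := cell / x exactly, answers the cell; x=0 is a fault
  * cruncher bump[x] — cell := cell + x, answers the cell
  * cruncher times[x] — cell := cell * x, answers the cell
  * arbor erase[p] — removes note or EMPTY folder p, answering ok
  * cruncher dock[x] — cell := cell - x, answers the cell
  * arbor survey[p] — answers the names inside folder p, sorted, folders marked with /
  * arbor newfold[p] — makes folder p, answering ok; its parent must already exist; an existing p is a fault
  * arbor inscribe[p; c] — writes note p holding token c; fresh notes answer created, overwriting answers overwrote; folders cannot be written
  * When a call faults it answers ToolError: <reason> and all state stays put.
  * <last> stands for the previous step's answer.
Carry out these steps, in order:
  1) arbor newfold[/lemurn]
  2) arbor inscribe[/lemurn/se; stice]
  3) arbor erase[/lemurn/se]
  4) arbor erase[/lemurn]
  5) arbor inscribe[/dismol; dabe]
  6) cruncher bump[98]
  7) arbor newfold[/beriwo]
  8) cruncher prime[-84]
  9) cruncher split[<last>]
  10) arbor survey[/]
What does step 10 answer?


Answer: [beriwo/, dismol]

Derivation:
% arbor newfold p='/lemurn'
:: ok
% arbor inscribe p='/lemurn/se' c='stice'
:: created
% arbor erase p='/lemurn/se'
:: ok
% arbor erase p='/lemurn'
:: ok
% arbor inscribe p='/dismol' c='dabe'
:: created
% cruncher bump x='98'
:: 98
% arbor newfold p='/beriwo'
:: ok
% cruncher prime x='-84'
:: -84
% cruncher split x='<last>'
:: 1
% arbor survey p='/'
:: [beriwo/, dismol]


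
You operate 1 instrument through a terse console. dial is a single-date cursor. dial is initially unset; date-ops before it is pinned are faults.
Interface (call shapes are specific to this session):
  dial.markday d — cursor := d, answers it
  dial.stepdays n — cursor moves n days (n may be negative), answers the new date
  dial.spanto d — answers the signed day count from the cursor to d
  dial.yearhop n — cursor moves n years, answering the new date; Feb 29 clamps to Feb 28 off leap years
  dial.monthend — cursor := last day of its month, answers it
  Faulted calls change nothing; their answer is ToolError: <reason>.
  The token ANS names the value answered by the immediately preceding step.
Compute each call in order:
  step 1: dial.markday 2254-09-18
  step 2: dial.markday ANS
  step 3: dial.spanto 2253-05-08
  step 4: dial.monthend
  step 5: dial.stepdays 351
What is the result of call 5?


I run markday(d=2254-09-18), yielding 2254-09-18.
Next I call markday(d=ANS), yielding 2254-09-18.
Using spanto(d=2253-05-08), and get -498.
I run monthend(), giving 2254-09-30.
Now I run stepdays(n=351): 2255-09-16.

Answer: 2255-09-16


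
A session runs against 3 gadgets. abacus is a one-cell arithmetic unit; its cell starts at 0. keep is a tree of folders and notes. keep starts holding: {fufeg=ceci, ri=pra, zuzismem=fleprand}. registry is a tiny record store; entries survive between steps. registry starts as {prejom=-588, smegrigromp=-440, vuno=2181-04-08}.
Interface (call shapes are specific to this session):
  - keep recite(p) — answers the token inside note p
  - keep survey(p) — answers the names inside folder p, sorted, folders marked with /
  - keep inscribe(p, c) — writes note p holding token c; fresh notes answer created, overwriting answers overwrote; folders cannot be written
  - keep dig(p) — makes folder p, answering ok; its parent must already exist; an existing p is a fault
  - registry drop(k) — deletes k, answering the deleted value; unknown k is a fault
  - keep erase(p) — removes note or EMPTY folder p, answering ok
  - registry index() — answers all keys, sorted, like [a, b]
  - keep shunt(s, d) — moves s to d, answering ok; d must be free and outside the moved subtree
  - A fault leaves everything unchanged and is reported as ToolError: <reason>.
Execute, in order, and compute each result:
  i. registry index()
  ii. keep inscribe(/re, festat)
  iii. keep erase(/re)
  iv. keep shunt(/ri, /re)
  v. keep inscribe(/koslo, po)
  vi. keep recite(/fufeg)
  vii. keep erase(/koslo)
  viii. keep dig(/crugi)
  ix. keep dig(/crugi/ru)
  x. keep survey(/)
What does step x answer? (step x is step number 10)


-> registry index()
<- [prejom, smegrigromp, vuno]
-> keep inscribe(p: /re, c: festat)
<- created
-> keep erase(p: /re)
<- ok
-> keep shunt(s: /ri, d: /re)
<- ok
-> keep inscribe(p: /koslo, c: po)
<- created
-> keep recite(p: /fufeg)
<- ceci
-> keep erase(p: /koslo)
<- ok
-> keep dig(p: /crugi)
<- ok
-> keep dig(p: /crugi/ru)
<- ok
-> keep survey(p: /)
<- [crugi/, fufeg, re, zuzismem]

Answer: [crugi/, fufeg, re, zuzismem]


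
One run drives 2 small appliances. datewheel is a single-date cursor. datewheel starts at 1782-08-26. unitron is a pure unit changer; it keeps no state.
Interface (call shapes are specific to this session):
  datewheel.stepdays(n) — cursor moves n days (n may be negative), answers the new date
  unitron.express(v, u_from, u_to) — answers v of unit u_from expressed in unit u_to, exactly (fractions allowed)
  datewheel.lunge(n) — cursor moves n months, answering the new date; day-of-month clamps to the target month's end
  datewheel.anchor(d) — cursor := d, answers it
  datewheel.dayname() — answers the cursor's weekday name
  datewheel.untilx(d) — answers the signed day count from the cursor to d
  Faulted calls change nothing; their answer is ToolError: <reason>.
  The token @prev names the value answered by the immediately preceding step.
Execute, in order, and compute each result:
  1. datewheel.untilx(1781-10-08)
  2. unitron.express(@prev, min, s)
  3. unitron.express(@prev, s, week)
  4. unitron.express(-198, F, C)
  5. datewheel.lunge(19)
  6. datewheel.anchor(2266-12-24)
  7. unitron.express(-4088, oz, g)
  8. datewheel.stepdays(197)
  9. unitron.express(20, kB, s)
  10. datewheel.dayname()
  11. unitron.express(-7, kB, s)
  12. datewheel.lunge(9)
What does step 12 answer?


Answer: 2268-04-09

Derivation:
[in] datewheel.untilx 1781-10-08
= -322
[in] unitron.express @prev min s
= -19320
[in] unitron.express @prev s week
= -23/720
[in] unitron.express -198 F C
= -1150/9
[in] datewheel.lunge 19
= 1784-03-26
[in] datewheel.anchor 2266-12-24
= 2266-12-24
[in] unitron.express -4088 oz g
= -23178570107/200000
[in] datewheel.stepdays 197
= 2267-07-09
[in] unitron.express 20 kB s
= ToolError: incompatible units
[in] datewheel.dayname
= Tuesday
[in] unitron.express -7 kB s
= ToolError: incompatible units
[in] datewheel.lunge 9
= 2268-04-09


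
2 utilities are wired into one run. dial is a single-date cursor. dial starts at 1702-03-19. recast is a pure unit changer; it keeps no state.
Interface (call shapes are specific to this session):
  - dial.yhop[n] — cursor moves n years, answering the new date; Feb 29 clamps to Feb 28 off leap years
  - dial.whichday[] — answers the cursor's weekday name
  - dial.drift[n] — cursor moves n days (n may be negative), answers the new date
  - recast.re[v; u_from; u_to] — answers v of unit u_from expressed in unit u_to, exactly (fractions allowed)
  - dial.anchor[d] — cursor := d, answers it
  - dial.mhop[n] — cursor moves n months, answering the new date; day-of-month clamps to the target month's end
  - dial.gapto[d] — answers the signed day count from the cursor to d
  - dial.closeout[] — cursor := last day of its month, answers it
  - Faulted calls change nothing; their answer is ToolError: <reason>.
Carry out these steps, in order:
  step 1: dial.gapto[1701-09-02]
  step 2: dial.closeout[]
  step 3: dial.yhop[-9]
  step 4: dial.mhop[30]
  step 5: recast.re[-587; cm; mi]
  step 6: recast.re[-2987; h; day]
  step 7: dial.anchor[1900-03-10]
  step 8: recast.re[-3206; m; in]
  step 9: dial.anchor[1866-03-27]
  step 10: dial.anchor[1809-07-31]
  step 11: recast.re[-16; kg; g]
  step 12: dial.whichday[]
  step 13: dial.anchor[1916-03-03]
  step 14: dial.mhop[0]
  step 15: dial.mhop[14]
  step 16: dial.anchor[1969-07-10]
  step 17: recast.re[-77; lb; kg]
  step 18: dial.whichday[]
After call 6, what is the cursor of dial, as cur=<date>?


Answer: cur=1695-09-30

Derivation:
Do: dial.gapto[d→1701-09-02]
See: -198
Do: dial.closeout[]
See: 1702-03-31
Do: dial.yhop[n→-9]
See: 1693-03-31
Do: dial.mhop[n→30]
See: 1695-09-30
Do: recast.re[v→-587; u_from→cm; u_to→mi]
See: -2935/804672
Do: recast.re[v→-2987; u_from→h; u_to→day]
See: -2987/24
Do: dial.anchor[d→1900-03-10]
See: 1900-03-10
Do: recast.re[v→-3206; u_from→m; u_to→in]
See: -16030000/127
Do: dial.anchor[d→1866-03-27]
See: 1866-03-27
Do: dial.anchor[d→1809-07-31]
See: 1809-07-31
Do: recast.re[v→-16; u_from→kg; u_to→g]
See: -16000
Do: dial.whichday[]
See: Monday
Do: dial.anchor[d→1916-03-03]
See: 1916-03-03
Do: dial.mhop[n→0]
See: 1916-03-03
Do: dial.mhop[n→14]
See: 1917-05-03
Do: dial.anchor[d→1969-07-10]
See: 1969-07-10
Do: recast.re[v→-77; u_from→lb; u_to→kg]
See: -3492661249/100000000
Do: dial.whichday[]
See: Thursday


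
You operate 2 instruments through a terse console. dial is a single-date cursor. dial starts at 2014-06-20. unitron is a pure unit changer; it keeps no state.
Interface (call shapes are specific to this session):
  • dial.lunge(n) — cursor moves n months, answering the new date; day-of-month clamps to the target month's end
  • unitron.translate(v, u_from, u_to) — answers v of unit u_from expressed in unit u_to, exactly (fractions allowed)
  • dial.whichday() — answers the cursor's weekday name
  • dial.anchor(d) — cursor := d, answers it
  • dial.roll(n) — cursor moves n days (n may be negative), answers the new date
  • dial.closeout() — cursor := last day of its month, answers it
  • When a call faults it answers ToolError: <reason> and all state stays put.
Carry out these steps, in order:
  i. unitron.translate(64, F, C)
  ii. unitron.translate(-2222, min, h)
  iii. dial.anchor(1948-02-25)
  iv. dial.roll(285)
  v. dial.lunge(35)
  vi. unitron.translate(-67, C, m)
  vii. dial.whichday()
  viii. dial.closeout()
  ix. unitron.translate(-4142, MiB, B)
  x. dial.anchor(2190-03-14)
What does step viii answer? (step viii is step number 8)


Invoking unitron.translate(v: 64, u_from: F, u_to: C): 160/9.
Then unitron.translate(v: -2222, u_from: min, u_to: h): -1111/30.
Calling dial.anchor(d: 1948-02-25): 1948-02-25.
I call dial.roll(n: 285), and get 1948-12-06.
I try dial.lunge(n: 35), which returns 1951-11-06.
I try unitron.translate(v: -67, u_from: C, u_to: m), → ToolError: incompatible units.
Next I call dial.whichday, → Tuesday.
Now I run dial.closeout: 1951-11-30.
Using unitron.translate(v: -4142, u_from: MiB, u_to: B), — result: -4343201792.
Now I run dial.anchor(d: 2190-03-14): 2190-03-14.

Answer: 1951-11-30


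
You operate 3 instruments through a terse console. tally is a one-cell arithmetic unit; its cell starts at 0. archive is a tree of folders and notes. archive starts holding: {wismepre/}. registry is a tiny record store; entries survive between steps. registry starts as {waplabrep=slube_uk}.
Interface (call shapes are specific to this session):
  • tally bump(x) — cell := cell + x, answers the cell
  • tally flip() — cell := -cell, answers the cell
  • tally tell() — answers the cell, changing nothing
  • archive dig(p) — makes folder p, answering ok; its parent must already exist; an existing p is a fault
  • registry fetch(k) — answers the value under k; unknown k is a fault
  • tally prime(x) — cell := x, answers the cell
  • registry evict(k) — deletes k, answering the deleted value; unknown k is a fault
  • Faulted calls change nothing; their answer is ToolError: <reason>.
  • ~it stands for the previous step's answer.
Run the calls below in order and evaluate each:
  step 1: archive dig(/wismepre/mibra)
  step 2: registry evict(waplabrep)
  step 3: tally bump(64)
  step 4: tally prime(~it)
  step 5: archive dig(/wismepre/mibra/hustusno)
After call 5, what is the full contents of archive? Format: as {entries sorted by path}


Invoking archive dig on /wismepre/mibra, — result: ok.
I invoke registry evict on waplabrep, yielding slube_uk.
Next I call tally bump on 64, and get 64.
Calling tally prime on ~it, and see 64.
I run archive dig on /wismepre/mibra/hustusno, → ok.

Answer: {wismepre/, wismepre/mibra/, wismepre/mibra/hustusno/}


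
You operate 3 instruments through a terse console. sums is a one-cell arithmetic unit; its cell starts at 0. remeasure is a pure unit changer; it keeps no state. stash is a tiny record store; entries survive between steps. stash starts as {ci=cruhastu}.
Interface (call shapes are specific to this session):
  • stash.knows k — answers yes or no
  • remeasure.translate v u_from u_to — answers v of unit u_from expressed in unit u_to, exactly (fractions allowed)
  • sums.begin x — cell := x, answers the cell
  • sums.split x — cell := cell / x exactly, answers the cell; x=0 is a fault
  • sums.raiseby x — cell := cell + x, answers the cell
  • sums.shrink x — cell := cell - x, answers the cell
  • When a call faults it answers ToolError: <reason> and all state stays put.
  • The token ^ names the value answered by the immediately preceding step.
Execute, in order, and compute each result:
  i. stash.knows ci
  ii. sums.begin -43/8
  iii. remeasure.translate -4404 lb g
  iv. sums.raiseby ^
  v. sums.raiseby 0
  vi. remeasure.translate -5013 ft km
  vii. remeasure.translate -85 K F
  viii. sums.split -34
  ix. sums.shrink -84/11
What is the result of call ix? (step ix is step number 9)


Answer: 68677324679/1168750

Derivation:
I try stash.knows using k: ci, giving yes.
Next I call sums.begin using x: -43/8, which returns -43/8.
Using remeasure.translate using v: -4404, u_from: lb, u_to: g, giving -49940519937/25000.
Next I call sums.raiseby using x: ^, yielding -6242581789/3125.
Next I call sums.raiseby using x: 0, and see -6242581789/3125.
I run remeasure.translate using v: -5013, u_from: ft, u_to: km, yielding -1909953/1250000.
Next I call remeasure.translate using v: -85, u_from: K, u_to: F, yielding -61267/100.
Next I call sums.split using x: -34: 6242581789/106250.
Calling sums.shrink using x: -84/11, and observe 68677324679/1168750.


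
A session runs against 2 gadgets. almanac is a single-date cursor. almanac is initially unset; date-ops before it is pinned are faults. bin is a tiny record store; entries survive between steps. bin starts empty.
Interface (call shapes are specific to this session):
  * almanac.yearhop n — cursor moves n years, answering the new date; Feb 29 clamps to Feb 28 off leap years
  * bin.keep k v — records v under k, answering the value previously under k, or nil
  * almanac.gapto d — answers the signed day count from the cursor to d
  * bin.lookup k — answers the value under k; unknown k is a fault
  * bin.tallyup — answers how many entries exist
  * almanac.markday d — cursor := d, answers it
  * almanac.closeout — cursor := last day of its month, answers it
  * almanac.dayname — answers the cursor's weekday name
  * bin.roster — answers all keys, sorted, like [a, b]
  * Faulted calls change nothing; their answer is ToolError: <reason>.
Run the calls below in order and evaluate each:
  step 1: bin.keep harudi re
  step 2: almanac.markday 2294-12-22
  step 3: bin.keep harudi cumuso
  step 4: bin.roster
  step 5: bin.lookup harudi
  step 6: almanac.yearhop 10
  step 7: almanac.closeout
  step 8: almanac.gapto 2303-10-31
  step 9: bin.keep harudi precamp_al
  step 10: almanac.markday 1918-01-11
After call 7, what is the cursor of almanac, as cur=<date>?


% keep k→harudi v→re
[out] nil
% markday d→2294-12-22
[out] 2294-12-22
% keep k→harudi v→cumuso
[out] re
% roster
[out] [harudi]
% lookup k→harudi
[out] cumuso
% yearhop n→10
[out] 2304-12-22
% closeout
[out] 2304-12-31
% gapto d→2303-10-31
[out] -427
% keep k→harudi v→precamp_al
[out] cumuso
% markday d→1918-01-11
[out] 1918-01-11

Answer: cur=2304-12-31


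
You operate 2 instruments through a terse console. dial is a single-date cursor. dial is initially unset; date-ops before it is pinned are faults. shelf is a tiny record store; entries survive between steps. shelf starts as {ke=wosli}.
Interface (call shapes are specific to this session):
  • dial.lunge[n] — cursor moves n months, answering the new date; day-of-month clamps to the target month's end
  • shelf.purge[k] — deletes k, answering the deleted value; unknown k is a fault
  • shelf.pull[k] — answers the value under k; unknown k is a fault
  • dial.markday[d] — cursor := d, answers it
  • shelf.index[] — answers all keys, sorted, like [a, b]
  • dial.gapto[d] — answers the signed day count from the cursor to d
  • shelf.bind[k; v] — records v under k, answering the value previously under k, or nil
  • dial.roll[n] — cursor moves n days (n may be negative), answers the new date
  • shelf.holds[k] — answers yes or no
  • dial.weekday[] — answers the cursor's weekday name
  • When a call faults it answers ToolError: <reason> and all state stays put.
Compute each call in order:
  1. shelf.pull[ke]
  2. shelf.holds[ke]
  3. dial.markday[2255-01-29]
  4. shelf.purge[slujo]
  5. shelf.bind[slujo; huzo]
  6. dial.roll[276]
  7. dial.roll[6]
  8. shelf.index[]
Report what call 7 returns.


Answer: 2255-11-07

Derivation:
>>> pull k='ke'
= wosli
>>> holds k='ke'
= yes
>>> markday d='2255-01-29'
= 2255-01-29
>>> purge k='slujo'
= ToolError: no such key slujo
>>> bind k='slujo' v='huzo'
= nil
>>> roll n='276'
= 2255-11-01
>>> roll n='6'
= 2255-11-07
>>> index
= [ke, slujo]


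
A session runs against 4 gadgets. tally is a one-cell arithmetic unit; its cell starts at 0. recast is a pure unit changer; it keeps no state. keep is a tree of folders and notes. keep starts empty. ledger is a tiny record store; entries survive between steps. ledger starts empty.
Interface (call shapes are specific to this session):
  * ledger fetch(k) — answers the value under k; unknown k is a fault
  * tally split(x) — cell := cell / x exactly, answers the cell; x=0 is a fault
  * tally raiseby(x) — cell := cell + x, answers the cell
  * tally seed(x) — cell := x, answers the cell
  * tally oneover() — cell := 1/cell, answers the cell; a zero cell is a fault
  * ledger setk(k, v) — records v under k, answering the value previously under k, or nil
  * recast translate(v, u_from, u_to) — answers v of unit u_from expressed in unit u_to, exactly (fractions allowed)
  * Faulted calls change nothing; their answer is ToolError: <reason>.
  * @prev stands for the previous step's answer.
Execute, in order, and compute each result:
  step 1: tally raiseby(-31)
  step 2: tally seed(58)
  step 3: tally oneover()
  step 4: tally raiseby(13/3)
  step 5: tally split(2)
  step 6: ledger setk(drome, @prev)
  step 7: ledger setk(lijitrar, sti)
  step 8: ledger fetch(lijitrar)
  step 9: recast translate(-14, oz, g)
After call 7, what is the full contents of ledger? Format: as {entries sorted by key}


% 1. tally raiseby(x: -31) == -31
% 2. tally seed(x: 58) == 58
% 3. tally oneover() == 1/58
% 4. tally raiseby(x: 13/3) == 757/174
% 5. tally split(x: 2) == 757/348
% 6. ledger setk(k: drome, v: @prev) == nil
% 7. ledger setk(k: lijitrar, v: sti) == nil
% 8. ledger fetch(k: lijitrar) == sti
% 9. recast translate(v: -14, u_from: oz, u_to: g) == -317514659/800000

Answer: {drome=757/348, lijitrar=sti}


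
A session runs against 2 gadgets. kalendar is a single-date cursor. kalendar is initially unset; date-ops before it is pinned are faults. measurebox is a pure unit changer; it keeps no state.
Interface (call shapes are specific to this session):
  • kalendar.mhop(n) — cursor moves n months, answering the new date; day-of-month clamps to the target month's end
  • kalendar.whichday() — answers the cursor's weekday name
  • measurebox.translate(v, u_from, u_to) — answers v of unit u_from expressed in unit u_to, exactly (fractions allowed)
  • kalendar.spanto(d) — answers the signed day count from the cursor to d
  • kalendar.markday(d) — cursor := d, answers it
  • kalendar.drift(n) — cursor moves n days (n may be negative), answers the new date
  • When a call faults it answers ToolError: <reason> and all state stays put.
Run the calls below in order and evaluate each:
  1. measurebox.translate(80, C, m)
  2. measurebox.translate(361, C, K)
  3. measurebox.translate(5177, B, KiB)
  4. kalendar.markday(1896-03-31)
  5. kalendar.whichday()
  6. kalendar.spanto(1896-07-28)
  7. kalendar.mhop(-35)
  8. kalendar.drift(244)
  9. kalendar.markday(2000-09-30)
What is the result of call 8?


Answer: 1893-12-30

Derivation:
I use translate with v=80, u_from=C, u_to=m: ToolError: incompatible units.
Calling translate with v=361, u_from=C, u_to=K, yielding 12683/20.
I try translate with v=5177, u_from=B, u_to=KiB, — result: 5177/1024.
Now I run markday with d=1896-03-31, giving 1896-03-31.
I run whichday(), and see Tuesday.
I invoke spanto with d=1896-07-28, yielding 119.
I run mhop with n=-35, which returns 1893-04-30.
I use drift with n=244, and see 1893-12-30.
Using markday with d=2000-09-30, and see 2000-09-30.


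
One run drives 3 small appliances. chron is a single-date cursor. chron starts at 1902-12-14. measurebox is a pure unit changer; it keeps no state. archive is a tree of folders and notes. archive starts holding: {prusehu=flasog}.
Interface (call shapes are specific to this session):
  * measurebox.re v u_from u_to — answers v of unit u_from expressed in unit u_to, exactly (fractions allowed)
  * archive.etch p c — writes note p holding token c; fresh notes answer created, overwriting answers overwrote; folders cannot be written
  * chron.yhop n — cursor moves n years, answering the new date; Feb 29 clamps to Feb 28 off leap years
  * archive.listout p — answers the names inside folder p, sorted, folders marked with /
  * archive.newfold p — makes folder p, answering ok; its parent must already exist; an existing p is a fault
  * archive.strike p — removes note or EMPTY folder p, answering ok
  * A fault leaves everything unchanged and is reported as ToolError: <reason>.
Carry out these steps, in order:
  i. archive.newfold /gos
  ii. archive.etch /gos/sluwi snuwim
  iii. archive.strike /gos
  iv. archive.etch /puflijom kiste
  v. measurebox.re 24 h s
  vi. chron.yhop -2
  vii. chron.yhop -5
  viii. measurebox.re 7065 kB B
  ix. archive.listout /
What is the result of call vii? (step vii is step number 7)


Answer: 1895-12-14

Derivation:
// newfold(p='/gos') => ok
// etch(p='/gos/sluwi', c='snuwim') => created
// strike(p='/gos') => ToolError: not empty
// etch(p='/puflijom', c='kiste') => created
// re(v='24', u_from='h', u_to='s') => 86400
// yhop(n='-2') => 1900-12-14
// yhop(n='-5') => 1895-12-14
// re(v='7065', u_from='kB', u_to='B') => 7065000
// listout(p='/') => [gos/, prusehu, puflijom]


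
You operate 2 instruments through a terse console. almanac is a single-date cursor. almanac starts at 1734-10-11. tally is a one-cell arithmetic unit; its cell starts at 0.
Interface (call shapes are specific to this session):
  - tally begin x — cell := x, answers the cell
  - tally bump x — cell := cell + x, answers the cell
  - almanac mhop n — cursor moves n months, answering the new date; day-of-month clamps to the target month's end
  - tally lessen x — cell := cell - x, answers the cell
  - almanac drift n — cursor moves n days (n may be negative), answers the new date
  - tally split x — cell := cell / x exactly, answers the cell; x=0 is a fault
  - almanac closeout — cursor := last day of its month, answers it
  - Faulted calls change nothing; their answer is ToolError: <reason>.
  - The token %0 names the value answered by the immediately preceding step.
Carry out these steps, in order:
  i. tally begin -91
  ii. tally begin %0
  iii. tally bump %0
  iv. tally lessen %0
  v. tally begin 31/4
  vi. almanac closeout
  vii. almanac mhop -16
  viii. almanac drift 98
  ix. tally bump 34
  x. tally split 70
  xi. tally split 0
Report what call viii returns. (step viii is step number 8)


CALL tally begin[x: -91]
RET  -91
CALL tally begin[x: %0]
RET  -91
CALL tally bump[x: %0]
RET  -182
CALL tally lessen[x: %0]
RET  0
CALL tally begin[x: 31/4]
RET  31/4
CALL almanac closeout[]
RET  1734-10-31
CALL almanac mhop[n: -16]
RET  1733-06-30
CALL almanac drift[n: 98]
RET  1733-10-06
CALL tally bump[x: 34]
RET  167/4
CALL tally split[x: 70]
RET  167/280
CALL tally split[x: 0]
RET  ToolError: division by zero

Answer: 1733-10-06


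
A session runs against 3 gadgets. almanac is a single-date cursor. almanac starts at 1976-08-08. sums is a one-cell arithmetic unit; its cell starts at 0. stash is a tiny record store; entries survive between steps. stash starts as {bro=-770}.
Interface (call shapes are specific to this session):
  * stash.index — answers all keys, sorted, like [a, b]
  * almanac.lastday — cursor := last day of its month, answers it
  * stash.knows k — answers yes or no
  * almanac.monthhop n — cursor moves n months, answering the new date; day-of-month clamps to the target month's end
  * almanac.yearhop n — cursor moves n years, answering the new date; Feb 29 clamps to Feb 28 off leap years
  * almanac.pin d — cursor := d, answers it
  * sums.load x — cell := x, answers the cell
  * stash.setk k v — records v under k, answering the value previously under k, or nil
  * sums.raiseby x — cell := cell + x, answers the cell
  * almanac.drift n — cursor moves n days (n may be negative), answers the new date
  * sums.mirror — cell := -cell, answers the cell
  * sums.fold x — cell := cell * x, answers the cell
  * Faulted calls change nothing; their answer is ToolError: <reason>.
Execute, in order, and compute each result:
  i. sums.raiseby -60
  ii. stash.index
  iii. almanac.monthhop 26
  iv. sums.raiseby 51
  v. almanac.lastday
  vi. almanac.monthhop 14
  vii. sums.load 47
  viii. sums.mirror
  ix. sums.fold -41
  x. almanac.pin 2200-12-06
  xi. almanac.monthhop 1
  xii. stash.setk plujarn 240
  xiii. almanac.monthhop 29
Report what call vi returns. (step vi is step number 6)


Answer: 1979-12-31

Derivation:
Do: sums.raiseby[x: -60]
See: -60
Do: stash.index[]
See: [bro]
Do: almanac.monthhop[n: 26]
See: 1978-10-08
Do: sums.raiseby[x: 51]
See: -9
Do: almanac.lastday[]
See: 1978-10-31
Do: almanac.monthhop[n: 14]
See: 1979-12-31
Do: sums.load[x: 47]
See: 47
Do: sums.mirror[]
See: -47
Do: sums.fold[x: -41]
See: 1927
Do: almanac.pin[d: 2200-12-06]
See: 2200-12-06
Do: almanac.monthhop[n: 1]
See: 2201-01-06
Do: stash.setk[k: plujarn; v: 240]
See: nil
Do: almanac.monthhop[n: 29]
See: 2203-06-06


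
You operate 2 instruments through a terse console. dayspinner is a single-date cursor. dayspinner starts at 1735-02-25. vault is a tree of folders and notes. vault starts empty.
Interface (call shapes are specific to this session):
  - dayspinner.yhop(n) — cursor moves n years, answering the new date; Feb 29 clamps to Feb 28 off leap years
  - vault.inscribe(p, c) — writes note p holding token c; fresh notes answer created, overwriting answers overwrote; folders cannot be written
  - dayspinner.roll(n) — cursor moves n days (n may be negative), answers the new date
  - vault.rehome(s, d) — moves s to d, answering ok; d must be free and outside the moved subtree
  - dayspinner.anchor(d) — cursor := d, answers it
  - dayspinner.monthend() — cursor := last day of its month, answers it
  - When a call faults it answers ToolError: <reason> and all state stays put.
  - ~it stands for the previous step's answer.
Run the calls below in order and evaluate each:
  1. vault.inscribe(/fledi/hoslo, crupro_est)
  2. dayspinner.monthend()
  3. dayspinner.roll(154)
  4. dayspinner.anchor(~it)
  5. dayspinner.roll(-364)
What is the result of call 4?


Do: inscribe[p='/fledi/hoslo'; c='crupro_est']
See: ToolError: no parent
Do: monthend[]
See: 1735-02-28
Do: roll[n='154']
See: 1735-08-01
Do: anchor[d='~it']
See: 1735-08-01
Do: roll[n='-364']
See: 1734-08-02

Answer: 1735-08-01


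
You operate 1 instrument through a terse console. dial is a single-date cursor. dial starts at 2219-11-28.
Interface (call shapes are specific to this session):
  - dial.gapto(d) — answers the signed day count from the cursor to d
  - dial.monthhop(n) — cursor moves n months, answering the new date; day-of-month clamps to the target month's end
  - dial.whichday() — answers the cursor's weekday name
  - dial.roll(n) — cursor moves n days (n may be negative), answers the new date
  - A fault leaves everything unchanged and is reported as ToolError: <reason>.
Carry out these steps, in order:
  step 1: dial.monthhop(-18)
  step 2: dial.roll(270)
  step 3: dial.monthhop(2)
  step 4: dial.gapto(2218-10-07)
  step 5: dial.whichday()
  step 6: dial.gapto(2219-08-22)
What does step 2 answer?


# dial.monthhop(n=-18) -> 2218-05-28
# dial.roll(n=270) -> 2219-02-22
# dial.monthhop(n=2) -> 2219-04-22
# dial.gapto(d=2218-10-07) -> -197
# dial.whichday() -> Thursday
# dial.gapto(d=2219-08-22) -> 122

Answer: 2219-02-22


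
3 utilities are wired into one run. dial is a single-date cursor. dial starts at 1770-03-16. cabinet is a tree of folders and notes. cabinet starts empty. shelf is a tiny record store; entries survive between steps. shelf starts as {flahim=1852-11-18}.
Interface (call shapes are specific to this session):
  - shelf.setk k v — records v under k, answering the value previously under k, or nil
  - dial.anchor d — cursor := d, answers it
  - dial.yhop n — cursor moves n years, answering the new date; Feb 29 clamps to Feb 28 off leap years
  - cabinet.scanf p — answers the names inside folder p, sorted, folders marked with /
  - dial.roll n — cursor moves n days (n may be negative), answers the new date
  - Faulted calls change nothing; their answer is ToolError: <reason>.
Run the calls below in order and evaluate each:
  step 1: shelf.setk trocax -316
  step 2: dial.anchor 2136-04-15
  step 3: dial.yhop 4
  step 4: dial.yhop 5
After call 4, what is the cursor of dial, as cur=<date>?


Answer: cur=2145-04-15

Derivation:
Step: setk[k→trocax; v→-316]
Result: nil
Step: anchor[d→2136-04-15]
Result: 2136-04-15
Step: yhop[n→4]
Result: 2140-04-15
Step: yhop[n→5]
Result: 2145-04-15


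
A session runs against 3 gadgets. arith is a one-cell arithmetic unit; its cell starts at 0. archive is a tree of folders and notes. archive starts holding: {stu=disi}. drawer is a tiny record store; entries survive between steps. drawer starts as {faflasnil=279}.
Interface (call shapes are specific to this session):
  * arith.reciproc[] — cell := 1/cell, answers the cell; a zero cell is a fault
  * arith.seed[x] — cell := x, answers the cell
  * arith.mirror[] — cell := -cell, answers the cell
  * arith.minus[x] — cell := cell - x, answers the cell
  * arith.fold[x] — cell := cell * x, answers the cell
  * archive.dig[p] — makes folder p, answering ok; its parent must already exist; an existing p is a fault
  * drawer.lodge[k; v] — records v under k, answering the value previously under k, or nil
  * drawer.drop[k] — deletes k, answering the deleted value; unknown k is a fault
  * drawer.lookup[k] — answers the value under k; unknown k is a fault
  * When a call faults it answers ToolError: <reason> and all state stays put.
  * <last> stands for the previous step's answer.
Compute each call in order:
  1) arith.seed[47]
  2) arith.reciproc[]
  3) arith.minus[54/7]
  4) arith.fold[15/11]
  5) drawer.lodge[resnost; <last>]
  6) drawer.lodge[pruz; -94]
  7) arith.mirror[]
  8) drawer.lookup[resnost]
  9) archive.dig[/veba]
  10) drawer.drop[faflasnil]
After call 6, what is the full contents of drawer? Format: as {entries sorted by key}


Answer: {faflasnil=279, pruz=-94, resnost=-37965/3619}

Derivation:
% arith.seed(x: 47) => 47
% arith.reciproc() => 1/47
% arith.minus(x: 54/7) => -2531/329
% arith.fold(x: 15/11) => -37965/3619
% drawer.lodge(k: resnost, v: <last>) => nil
% drawer.lodge(k: pruz, v: -94) => nil
% arith.mirror() => 37965/3619
% drawer.lookup(k: resnost) => -37965/3619
% archive.dig(p: /veba) => ok
% drawer.drop(k: faflasnil) => 279


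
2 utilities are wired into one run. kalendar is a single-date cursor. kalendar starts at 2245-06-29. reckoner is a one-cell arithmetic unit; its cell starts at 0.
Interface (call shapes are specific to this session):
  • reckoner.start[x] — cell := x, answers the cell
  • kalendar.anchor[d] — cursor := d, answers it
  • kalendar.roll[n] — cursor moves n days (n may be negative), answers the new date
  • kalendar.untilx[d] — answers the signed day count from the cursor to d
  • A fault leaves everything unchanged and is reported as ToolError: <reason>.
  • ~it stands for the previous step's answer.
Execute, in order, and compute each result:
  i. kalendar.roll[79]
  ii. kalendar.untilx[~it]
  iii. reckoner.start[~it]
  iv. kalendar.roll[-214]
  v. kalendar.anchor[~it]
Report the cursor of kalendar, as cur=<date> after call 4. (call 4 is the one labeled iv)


→ kalendar.roll(n=79)
← 2245-09-16
→ kalendar.untilx(d=~it)
← 0
→ reckoner.start(x=~it)
← 0
→ kalendar.roll(n=-214)
← 2245-02-14
→ kalendar.anchor(d=~it)
← 2245-02-14

Answer: cur=2245-02-14


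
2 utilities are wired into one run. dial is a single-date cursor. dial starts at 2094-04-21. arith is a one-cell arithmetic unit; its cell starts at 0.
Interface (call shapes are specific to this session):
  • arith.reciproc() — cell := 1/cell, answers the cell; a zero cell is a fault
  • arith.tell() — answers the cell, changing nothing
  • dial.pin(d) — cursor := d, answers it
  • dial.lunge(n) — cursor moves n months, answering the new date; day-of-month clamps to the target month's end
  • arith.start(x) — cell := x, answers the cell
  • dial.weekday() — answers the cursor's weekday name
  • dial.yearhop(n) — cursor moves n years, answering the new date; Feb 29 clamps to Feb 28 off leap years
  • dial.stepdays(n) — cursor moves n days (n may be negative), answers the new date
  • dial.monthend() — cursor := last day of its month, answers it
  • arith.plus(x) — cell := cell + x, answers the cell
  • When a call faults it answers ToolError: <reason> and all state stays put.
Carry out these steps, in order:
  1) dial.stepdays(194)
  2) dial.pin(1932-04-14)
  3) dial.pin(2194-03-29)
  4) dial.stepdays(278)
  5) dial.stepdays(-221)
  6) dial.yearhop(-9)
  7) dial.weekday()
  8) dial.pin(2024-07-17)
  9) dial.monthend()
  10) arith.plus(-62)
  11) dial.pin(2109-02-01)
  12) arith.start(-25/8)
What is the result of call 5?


Answer: 2194-05-25

Derivation:
Do: dial.stepdays[n='194']
See: 2094-11-01
Do: dial.pin[d='1932-04-14']
See: 1932-04-14
Do: dial.pin[d='2194-03-29']
See: 2194-03-29
Do: dial.stepdays[n='278']
See: 2195-01-01
Do: dial.stepdays[n='-221']
See: 2194-05-25
Do: dial.yearhop[n='-9']
See: 2185-05-25
Do: dial.weekday[]
See: Wednesday
Do: dial.pin[d='2024-07-17']
See: 2024-07-17
Do: dial.monthend[]
See: 2024-07-31
Do: arith.plus[x='-62']
See: -62
Do: dial.pin[d='2109-02-01']
See: 2109-02-01
Do: arith.start[x='-25/8']
See: -25/8


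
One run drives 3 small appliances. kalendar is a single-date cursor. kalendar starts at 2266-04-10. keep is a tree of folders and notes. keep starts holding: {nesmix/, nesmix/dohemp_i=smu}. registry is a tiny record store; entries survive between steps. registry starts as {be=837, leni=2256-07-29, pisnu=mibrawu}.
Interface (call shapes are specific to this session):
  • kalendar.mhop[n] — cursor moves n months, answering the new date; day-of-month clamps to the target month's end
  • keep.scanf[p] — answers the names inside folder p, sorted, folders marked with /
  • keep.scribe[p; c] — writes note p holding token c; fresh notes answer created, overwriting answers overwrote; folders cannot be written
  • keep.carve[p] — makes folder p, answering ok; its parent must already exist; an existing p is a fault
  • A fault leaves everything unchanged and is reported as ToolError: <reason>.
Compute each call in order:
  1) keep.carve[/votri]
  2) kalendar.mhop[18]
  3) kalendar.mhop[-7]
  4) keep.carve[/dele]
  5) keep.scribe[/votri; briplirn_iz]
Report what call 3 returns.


-> keep.carve(p→/votri)
<- ok
-> kalendar.mhop(n→18)
<- 2267-10-10
-> kalendar.mhop(n→-7)
<- 2267-03-10
-> keep.carve(p→/dele)
<- ok
-> keep.scribe(p→/votri, c→briplirn_iz)
<- ToolError: is a directory

Answer: 2267-03-10


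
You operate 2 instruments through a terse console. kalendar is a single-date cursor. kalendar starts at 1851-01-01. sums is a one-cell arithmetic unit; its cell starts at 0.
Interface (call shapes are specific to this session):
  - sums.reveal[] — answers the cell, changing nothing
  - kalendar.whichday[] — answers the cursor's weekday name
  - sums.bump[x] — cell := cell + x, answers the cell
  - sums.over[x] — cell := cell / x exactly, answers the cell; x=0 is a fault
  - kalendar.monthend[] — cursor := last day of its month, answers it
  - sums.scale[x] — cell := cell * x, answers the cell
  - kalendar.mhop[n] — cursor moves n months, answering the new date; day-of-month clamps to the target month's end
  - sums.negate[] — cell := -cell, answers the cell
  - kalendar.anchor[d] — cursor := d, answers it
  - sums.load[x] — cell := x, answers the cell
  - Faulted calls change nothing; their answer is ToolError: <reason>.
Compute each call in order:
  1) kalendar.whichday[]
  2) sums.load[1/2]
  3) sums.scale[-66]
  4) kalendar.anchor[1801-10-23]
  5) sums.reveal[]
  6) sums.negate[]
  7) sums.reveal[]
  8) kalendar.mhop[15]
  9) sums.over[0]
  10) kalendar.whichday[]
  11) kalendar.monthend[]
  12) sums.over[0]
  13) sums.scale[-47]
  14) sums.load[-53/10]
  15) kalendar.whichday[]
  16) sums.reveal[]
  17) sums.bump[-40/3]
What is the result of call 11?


Act: kalendar.whichday[]
Obs: Wednesday
Act: sums.load[x='1/2']
Obs: 1/2
Act: sums.scale[x='-66']
Obs: -33
Act: kalendar.anchor[d='1801-10-23']
Obs: 1801-10-23
Act: sums.reveal[]
Obs: -33
Act: sums.negate[]
Obs: 33
Act: sums.reveal[]
Obs: 33
Act: kalendar.mhop[n='15']
Obs: 1803-01-23
Act: sums.over[x='0']
Obs: ToolError: division by zero
Act: kalendar.whichday[]
Obs: Sunday
Act: kalendar.monthend[]
Obs: 1803-01-31
Act: sums.over[x='0']
Obs: ToolError: division by zero
Act: sums.scale[x='-47']
Obs: -1551
Act: sums.load[x='-53/10']
Obs: -53/10
Act: kalendar.whichday[]
Obs: Monday
Act: sums.reveal[]
Obs: -53/10
Act: sums.bump[x='-40/3']
Obs: -559/30

Answer: 1803-01-31


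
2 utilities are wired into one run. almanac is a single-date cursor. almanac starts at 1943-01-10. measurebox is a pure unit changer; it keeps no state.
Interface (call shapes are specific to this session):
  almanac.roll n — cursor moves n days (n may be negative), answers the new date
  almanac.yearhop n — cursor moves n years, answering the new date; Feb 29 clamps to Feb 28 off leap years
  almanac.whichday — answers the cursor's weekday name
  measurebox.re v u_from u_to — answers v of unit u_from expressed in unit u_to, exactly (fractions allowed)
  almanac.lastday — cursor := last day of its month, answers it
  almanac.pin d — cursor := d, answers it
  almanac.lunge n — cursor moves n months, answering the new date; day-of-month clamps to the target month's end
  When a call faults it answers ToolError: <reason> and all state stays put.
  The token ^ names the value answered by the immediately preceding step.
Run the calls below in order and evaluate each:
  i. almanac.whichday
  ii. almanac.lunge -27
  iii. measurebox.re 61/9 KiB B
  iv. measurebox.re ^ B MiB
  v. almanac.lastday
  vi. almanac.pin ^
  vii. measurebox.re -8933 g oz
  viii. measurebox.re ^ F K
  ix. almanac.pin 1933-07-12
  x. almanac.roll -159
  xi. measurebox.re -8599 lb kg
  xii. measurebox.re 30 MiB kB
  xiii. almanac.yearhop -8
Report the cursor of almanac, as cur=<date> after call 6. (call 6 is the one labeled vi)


% almanac.whichday
[out] Sunday
% almanac.lunge n='-27'
[out] 1940-10-10
% measurebox.re v='61/9' u_from='KiB' u_to='B'
[out] 62464/9
% measurebox.re v='^' u_from='B' u_to='MiB'
[out] 61/9216
% almanac.lastday
[out] 1940-10-31
% almanac.pin d='^'
[out] 1940-10-31
% measurebox.re v='-8933' u_from='g' u_to='oz'
[out] -14292800000/45359237
% measurebox.re v='^' u_from='F' u_to='K'
[out] 72860894131/907184740
% almanac.pin d='1933-07-12'
[out] 1933-07-12
% almanac.roll n='-159'
[out] 1933-02-03
% measurebox.re v='-8599' u_from='lb' u_to='kg'
[out] -390044078963/100000000
% measurebox.re v='30' u_from='MiB' u_to='kB'
[out] 786432/25
% almanac.yearhop n='-8'
[out] 1925-02-03

Answer: cur=1940-10-31
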